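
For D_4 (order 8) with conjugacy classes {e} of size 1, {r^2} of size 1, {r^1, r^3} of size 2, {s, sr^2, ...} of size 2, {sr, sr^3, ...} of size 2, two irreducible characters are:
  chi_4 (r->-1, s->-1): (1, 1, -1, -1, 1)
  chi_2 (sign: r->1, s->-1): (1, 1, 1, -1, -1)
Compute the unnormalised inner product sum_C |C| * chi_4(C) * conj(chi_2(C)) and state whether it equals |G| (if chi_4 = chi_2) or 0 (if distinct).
Sum = 0; so <chi_4, chi_2> = 0 (distinct irreducibles are orthogonal).

Justification: Compute term by term over conjugacy classes (|C| * chi_4(C) * conj(chi_2(C))):
  1*(1)*conj(1) + 1*(1)*conj(1) + 2*(-1)*conj(1) + 2*(-1)*conj(-1) + 2*(1)*conj(-1)
  = (1) + (1) + (-2) + (2) + (-2)
  = 0.
Dividing by |G| = 8 gives 0/8 = 0, matching the row-orthogonality relation <chi_4, chi_2> = [chi_4 = chi_2].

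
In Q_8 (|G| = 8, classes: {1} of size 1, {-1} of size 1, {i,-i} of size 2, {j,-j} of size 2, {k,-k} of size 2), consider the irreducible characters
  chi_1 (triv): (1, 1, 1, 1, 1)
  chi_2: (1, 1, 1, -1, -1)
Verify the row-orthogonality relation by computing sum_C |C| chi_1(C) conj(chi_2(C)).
Sum = 0; so <chi_1, chi_2> = 0 (distinct irreducibles are orthogonal).

Proof sketch: Compute term by term over conjugacy classes (|C| * chi_1(C) * conj(chi_2(C))):
  1*(1)*conj(1) + 1*(1)*conj(1) + 2*(1)*conj(1) + 2*(1)*conj(-1) + 2*(1)*conj(-1)
  = (1) + (1) + (2) + (-2) + (-2)
  = 0.
Dividing by |G| = 8 gives 0/8 = 0, matching the row-orthogonality relation <chi_1, chi_2> = [chi_1 = chi_2].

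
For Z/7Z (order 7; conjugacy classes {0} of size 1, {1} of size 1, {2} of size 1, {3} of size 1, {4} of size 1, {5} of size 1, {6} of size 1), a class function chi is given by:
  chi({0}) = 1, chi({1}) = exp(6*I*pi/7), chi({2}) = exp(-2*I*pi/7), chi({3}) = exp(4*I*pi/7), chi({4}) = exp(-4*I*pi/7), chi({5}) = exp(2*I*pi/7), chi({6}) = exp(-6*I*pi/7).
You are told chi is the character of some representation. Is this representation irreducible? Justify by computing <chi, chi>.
Irreducible: <chi, chi> = 1.

Derivation: <chi, chi> = (1/|G|) sum_C |C| * |chi(C)|^2 = (1/7)[1*|1|^2 + 1*|exp(6*I*pi/7)|^2 + 1*|exp(-2*I*pi/7)|^2 + 1*|exp(4*I*pi/7)|^2 + 1*|exp(-4*I*pi/7)|^2 + 1*|exp(2*I*pi/7)|^2 + 1*|exp(-6*I*pi/7)|^2]
  = (1/7)[(1) + (1) + (1) + (1) + (1) + (1) + (1)] = 7/7 = 1.
(Exp terms are combined using exp(i*s)*conj(exp(i*t)) = exp(i*(s-t)), and sums of them are collapsed using the identity that for every m > 1 the m distinct m-th roots of unity sum to 0, e.g. 1 + exp(2*I*pi/3) + exp(-2*I*pi/3) = 0.)
A character is irreducible iff <chi, chi> = 1, so this representation is irreducible.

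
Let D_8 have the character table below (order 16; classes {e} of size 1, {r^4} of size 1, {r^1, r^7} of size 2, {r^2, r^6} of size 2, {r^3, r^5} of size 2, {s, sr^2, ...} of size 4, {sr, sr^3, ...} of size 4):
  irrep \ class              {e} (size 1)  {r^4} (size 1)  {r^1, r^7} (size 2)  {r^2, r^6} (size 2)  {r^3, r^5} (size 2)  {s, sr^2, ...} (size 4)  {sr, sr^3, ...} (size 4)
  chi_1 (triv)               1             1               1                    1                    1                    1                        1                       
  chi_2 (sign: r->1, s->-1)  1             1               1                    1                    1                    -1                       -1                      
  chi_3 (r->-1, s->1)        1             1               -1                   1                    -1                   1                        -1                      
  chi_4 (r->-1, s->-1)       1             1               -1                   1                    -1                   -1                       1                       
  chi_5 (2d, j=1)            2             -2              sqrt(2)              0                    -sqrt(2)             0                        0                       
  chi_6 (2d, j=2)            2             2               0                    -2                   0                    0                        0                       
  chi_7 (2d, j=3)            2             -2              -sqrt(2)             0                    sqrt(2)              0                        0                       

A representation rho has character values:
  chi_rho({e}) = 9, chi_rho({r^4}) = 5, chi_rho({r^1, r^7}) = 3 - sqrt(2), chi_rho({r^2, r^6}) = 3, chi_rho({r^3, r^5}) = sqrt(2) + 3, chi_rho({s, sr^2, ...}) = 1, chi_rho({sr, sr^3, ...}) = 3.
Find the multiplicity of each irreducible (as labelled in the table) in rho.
Multiplicities: chi_1: 3, chi_2: 1, chi_3: 0, chi_4: 1, chi_5: 0, chi_6: 1, chi_7: 1.

Use <chi_rho, chi> = (1/|G|) sum_C |C| * chi_rho(C) * conj(chi(C)) with |G| = 16 for each irreducible chi in the table:
  <chi_rho, chi_1> = (1/16)[1*(9)*conj(1) + 1*(5)*conj(1) + 2*(3 - sqrt(2))*conj(1) + 2*(3)*conj(1) + 2*(sqrt(2) + 3)*conj(1) + 4*(1)*conj(1) + 4*(3)*conj(1)]
      = (1/16)[(9) + (5) + (6 - 2*sqrt(2)) + (6) + (2*sqrt(2) + 6) + (4) + (12)] = 48/16 = 3
  <chi_rho, chi_2> = (1/16)[1*(9)*conj(1) + 1*(5)*conj(1) + 2*(3 - sqrt(2))*conj(1) + 2*(3)*conj(1) + 2*(sqrt(2) + 3)*conj(1) + 4*(1)*conj(-1) + 4*(3)*conj(-1)]
      = (1/16)[(9) + (5) + (6 - 2*sqrt(2)) + (6) + (2*sqrt(2) + 6) + (-4) + (-12)] = 16/16 = 1
  <chi_rho, chi_3> = (1/16)[1*(9)*conj(1) + 1*(5)*conj(1) + 2*(3 - sqrt(2))*conj(-1) + 2*(3)*conj(1) + 2*(sqrt(2) + 3)*conj(-1) + 4*(1)*conj(1) + 4*(3)*conj(-1)]
      = (1/16)[(9) + (5) + (-6 + 2*sqrt(2)) + (6) + (-6 - 2*sqrt(2)) + (4) + (-12)] = 0/16 = 0
  <chi_rho, chi_4> = (1/16)[1*(9)*conj(1) + 1*(5)*conj(1) + 2*(3 - sqrt(2))*conj(-1) + 2*(3)*conj(1) + 2*(sqrt(2) + 3)*conj(-1) + 4*(1)*conj(-1) + 4*(3)*conj(1)]
      = (1/16)[(9) + (5) + (-6 + 2*sqrt(2)) + (6) + (-6 - 2*sqrt(2)) + (-4) + (12)] = 16/16 = 1
  <chi_rho, chi_5> = (1/16)[1*(9)*conj(2) + 1*(5)*conj(-2) + 2*(3 - sqrt(2))*conj(sqrt(2)) + 2*(3)*conj(0) + 2*(sqrt(2) + 3)*conj(-sqrt(2)) + 4*(1)*conj(0) + 4*(3)*conj(0)]
      = (1/16)[(18) + (-10) + (-4 + 6*sqrt(2)) + (0) + (-6*sqrt(2) - 4) + (0) + (0)] = 0/16 = 0
  <chi_rho, chi_6> = (1/16)[1*(9)*conj(2) + 1*(5)*conj(2) + 2*(3 - sqrt(2))*conj(0) + 2*(3)*conj(-2) + 2*(sqrt(2) + 3)*conj(0) + 4*(1)*conj(0) + 4*(3)*conj(0)]
      = (1/16)[(18) + (10) + (0) + (-12) + (0) + (0) + (0)] = 16/16 = 1
  <chi_rho, chi_7> = (1/16)[1*(9)*conj(2) + 1*(5)*conj(-2) + 2*(3 - sqrt(2))*conj(-sqrt(2)) + 2*(3)*conj(0) + 2*(sqrt(2) + 3)*conj(sqrt(2)) + 4*(1)*conj(0) + 4*(3)*conj(0)]
      = (1/16)[(18) + (-10) + (4 - 6*sqrt(2)) + (0) + (4 + 6*sqrt(2)) + (0) + (0)] = 16/16 = 1
Dimension check: dim(rho) = sum (mult * dim) = 3*1 + 1*1 + 0*1 + 1*1 + 0*2 + 1*2 + 1*2 = 9 = chi_rho(e) = 9.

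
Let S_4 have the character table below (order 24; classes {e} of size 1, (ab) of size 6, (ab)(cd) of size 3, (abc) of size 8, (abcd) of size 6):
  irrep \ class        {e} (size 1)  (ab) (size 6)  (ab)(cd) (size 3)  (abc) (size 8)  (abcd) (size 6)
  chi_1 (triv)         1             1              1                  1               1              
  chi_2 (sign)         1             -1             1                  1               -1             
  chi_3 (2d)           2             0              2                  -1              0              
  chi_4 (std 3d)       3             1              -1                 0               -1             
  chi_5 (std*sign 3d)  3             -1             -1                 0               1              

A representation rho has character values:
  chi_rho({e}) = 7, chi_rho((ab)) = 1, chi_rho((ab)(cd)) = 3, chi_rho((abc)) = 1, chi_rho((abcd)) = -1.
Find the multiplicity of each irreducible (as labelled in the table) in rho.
Multiplicities: chi_1: 1, chi_2: 1, chi_3: 1, chi_4: 1, chi_5: 0.

Details: Use <chi_rho, chi> = (1/|G|) sum_C |C| * chi_rho(C) * conj(chi(C)) with |G| = 24 for each irreducible chi in the table:
  <chi_rho, chi_1> = (1/24)[1*(7)*conj(1) + 6*(1)*conj(1) + 3*(3)*conj(1) + 8*(1)*conj(1) + 6*(-1)*conj(1)]
      = (1/24)[(7) + (6) + (9) + (8) + (-6)] = 24/24 = 1
  <chi_rho, chi_2> = (1/24)[1*(7)*conj(1) + 6*(1)*conj(-1) + 3*(3)*conj(1) + 8*(1)*conj(1) + 6*(-1)*conj(-1)]
      = (1/24)[(7) + (-6) + (9) + (8) + (6)] = 24/24 = 1
  <chi_rho, chi_3> = (1/24)[1*(7)*conj(2) + 6*(1)*conj(0) + 3*(3)*conj(2) + 8*(1)*conj(-1) + 6*(-1)*conj(0)]
      = (1/24)[(14) + (0) + (18) + (-8) + (0)] = 24/24 = 1
  <chi_rho, chi_4> = (1/24)[1*(7)*conj(3) + 6*(1)*conj(1) + 3*(3)*conj(-1) + 8*(1)*conj(0) + 6*(-1)*conj(-1)]
      = (1/24)[(21) + (6) + (-9) + (0) + (6)] = 24/24 = 1
  <chi_rho, chi_5> = (1/24)[1*(7)*conj(3) + 6*(1)*conj(-1) + 3*(3)*conj(-1) + 8*(1)*conj(0) + 6*(-1)*conj(1)]
      = (1/24)[(21) + (-6) + (-9) + (0) + (-6)] = 0/24 = 0
Dimension check: dim(rho) = sum (mult * dim) = 1*1 + 1*1 + 1*2 + 1*3 + 0*3 = 7 = chi_rho(e) = 7.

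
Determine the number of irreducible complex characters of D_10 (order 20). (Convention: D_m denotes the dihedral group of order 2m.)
8

Derivation: The number of irreducible complex representations of a finite group equals its number of conjugacy classes. D_10 has 8 conjugacy classes (n/2 + 3 for n even), so D_10 (order 20) has exactly 8 irreducible complex representations.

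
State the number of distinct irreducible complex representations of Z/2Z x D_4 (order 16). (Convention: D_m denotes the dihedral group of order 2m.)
10

Working: The number of irreducible complex representations of a finite group equals its number of conjugacy classes. For a direct product, #classes(G x H) = #classes(G) * #classes(H). Z/2Z has 2 classes (abelian), D_4 has 5 classes, so 2 * 5 = 10, so Z/2Z x D_4 (order 16) has exactly 10 irreducible complex representations.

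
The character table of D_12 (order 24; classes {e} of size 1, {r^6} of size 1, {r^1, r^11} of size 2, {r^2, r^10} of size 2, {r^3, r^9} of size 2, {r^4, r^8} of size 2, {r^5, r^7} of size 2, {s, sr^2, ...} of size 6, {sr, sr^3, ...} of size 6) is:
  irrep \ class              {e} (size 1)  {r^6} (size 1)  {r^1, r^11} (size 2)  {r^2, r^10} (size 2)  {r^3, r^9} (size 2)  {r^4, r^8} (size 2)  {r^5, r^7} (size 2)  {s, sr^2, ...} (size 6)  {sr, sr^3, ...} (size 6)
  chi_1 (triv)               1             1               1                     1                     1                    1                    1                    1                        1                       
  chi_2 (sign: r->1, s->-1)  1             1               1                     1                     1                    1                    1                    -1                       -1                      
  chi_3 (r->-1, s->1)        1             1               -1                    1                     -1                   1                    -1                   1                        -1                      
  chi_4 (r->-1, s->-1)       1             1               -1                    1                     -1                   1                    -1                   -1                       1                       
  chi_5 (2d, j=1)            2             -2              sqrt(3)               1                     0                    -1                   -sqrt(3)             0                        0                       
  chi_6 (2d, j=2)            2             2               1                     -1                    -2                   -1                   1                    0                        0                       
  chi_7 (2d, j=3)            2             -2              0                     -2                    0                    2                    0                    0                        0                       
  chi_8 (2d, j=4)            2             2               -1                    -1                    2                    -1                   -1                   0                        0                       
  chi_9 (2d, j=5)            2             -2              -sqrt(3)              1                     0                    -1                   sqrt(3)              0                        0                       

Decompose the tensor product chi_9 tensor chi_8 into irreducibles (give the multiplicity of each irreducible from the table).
chi_9 tensor chi_8 = chi_5 + chi_7 (all other irreducibles have multiplicity 0).

Argument: The character of a tensor product is the pointwise product (chi_9 * chi_8)(C) = chi_9(C) * chi_8(C):
  {e}: (2)*(2), {r^6}: (-2)*(2), {r^1, r^11}: (-sqrt(3))*(-1), {r^2, r^10}: (1)*(-1), {r^3, r^9}: (0)*(2), {r^4, r^8}: (-1)*(-1), {r^5, r^7}: (sqrt(3))*(-1), {s, sr^2, ...}: (0)*(0), {sr, sr^3, ...}: (0)*(0)
so (chi_9 * chi_8) takes values
  {e} -> 4, {r^6} -> -4, {r^1, r^11} -> sqrt(3), {r^2, r^10} -> -1, {r^3, r^9} -> 0, {r^4, r^8} -> 1, {r^5, r^7} -> -sqrt(3), {s, sr^2, ...} -> 0, {sr, sr^3, ...} -> 0.
Now take the inner product of this character with each irreducible chi from the table, <chi_9*chi_8, chi> = (1/24) sum_C |C| (chi_9*chi_8)(C) conj(chi(C)):
  <chi_9*chi_8, chi_1> = (1/24)[1*(4)*conj(1) + 1*(-4)*conj(1) + 2*(sqrt(3))*conj(1) + 2*(-1)*conj(1) + 2*(0)*conj(1) + 2*(1)*conj(1) + 2*(-sqrt(3))*conj(1) + 6*(0)*conj(1) + 6*(0)*conj(1)]
      = (1/24)[(4) + (-4) + (2*sqrt(3)) + (-2) + (0) + (2) + (-2*sqrt(3)) + (0) + (0)] = 0/24 = 0
  <chi_9*chi_8, chi_2> = (1/24)[1*(4)*conj(1) + 1*(-4)*conj(1) + 2*(sqrt(3))*conj(1) + 2*(-1)*conj(1) + 2*(0)*conj(1) + 2*(1)*conj(1) + 2*(-sqrt(3))*conj(1) + 6*(0)*conj(-1) + 6*(0)*conj(-1)]
      = (1/24)[(4) + (-4) + (2*sqrt(3)) + (-2) + (0) + (2) + (-2*sqrt(3)) + (0) + (0)] = 0/24 = 0
  <chi_9*chi_8, chi_3> = (1/24)[1*(4)*conj(1) + 1*(-4)*conj(1) + 2*(sqrt(3))*conj(-1) + 2*(-1)*conj(1) + 2*(0)*conj(-1) + 2*(1)*conj(1) + 2*(-sqrt(3))*conj(-1) + 6*(0)*conj(1) + 6*(0)*conj(-1)]
      = (1/24)[(4) + (-4) + (-2*sqrt(3)) + (-2) + (0) + (2) + (2*sqrt(3)) + (0) + (0)] = 0/24 = 0
  <chi_9*chi_8, chi_4> = (1/24)[1*(4)*conj(1) + 1*(-4)*conj(1) + 2*(sqrt(3))*conj(-1) + 2*(-1)*conj(1) + 2*(0)*conj(-1) + 2*(1)*conj(1) + 2*(-sqrt(3))*conj(-1) + 6*(0)*conj(-1) + 6*(0)*conj(1)]
      = (1/24)[(4) + (-4) + (-2*sqrt(3)) + (-2) + (0) + (2) + (2*sqrt(3)) + (0) + (0)] = 0/24 = 0
  <chi_9*chi_8, chi_5> = (1/24)[1*(4)*conj(2) + 1*(-4)*conj(-2) + 2*(sqrt(3))*conj(sqrt(3)) + 2*(-1)*conj(1) + 2*(0)*conj(0) + 2*(1)*conj(-1) + 2*(-sqrt(3))*conj(-sqrt(3)) + 6*(0)*conj(0) + 6*(0)*conj(0)]
      = (1/24)[(8) + (8) + (6) + (-2) + (0) + (-2) + (6) + (0) + (0)] = 24/24 = 1
  <chi_9*chi_8, chi_6> = (1/24)[1*(4)*conj(2) + 1*(-4)*conj(2) + 2*(sqrt(3))*conj(1) + 2*(-1)*conj(-1) + 2*(0)*conj(-2) + 2*(1)*conj(-1) + 2*(-sqrt(3))*conj(1) + 6*(0)*conj(0) + 6*(0)*conj(0)]
      = (1/24)[(8) + (-8) + (2*sqrt(3)) + (2) + (0) + (-2) + (-2*sqrt(3)) + (0) + (0)] = 0/24 = 0
  <chi_9*chi_8, chi_7> = (1/24)[1*(4)*conj(2) + 1*(-4)*conj(-2) + 2*(sqrt(3))*conj(0) + 2*(-1)*conj(-2) + 2*(0)*conj(0) + 2*(1)*conj(2) + 2*(-sqrt(3))*conj(0) + 6*(0)*conj(0) + 6*(0)*conj(0)]
      = (1/24)[(8) + (8) + (0) + (4) + (0) + (4) + (0) + (0) + (0)] = 24/24 = 1
  <chi_9*chi_8, chi_8> = (1/24)[1*(4)*conj(2) + 1*(-4)*conj(2) + 2*(sqrt(3))*conj(-1) + 2*(-1)*conj(-1) + 2*(0)*conj(2) + 2*(1)*conj(-1) + 2*(-sqrt(3))*conj(-1) + 6*(0)*conj(0) + 6*(0)*conj(0)]
      = (1/24)[(8) + (-8) + (-2*sqrt(3)) + (2) + (0) + (-2) + (2*sqrt(3)) + (0) + (0)] = 0/24 = 0
  <chi_9*chi_8, chi_9> = (1/24)[1*(4)*conj(2) + 1*(-4)*conj(-2) + 2*(sqrt(3))*conj(-sqrt(3)) + 2*(-1)*conj(1) + 2*(0)*conj(0) + 2*(1)*conj(-1) + 2*(-sqrt(3))*conj(sqrt(3)) + 6*(0)*conj(0) + 6*(0)*conj(0)]
      = (1/24)[(8) + (8) + (-6) + (-2) + (0) + (-2) + (-6) + (0) + (0)] = 0/24 = 0
Hence the multiplicities are chi_5: 1, chi_7: 1. Dimension check: dim(chi_9)*dim(chi_8) = 2*2 = 4 and sum (mult * dim) = 1*2 + 1*2 = 4.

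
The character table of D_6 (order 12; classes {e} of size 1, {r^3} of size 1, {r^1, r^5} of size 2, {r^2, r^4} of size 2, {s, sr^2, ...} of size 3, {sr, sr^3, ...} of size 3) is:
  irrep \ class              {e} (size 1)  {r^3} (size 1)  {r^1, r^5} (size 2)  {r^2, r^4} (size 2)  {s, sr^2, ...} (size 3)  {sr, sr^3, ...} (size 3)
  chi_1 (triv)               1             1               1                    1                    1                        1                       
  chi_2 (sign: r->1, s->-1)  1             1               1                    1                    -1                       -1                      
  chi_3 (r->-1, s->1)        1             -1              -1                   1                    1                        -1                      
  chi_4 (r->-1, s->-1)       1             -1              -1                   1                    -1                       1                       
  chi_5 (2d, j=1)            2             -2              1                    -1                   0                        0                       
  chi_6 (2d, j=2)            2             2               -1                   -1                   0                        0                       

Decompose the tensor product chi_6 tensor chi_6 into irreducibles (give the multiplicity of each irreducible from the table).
chi_6 tensor chi_6 = chi_1 + chi_2 + chi_6 (all other irreducibles have multiplicity 0).

Working: The character of a tensor product is the pointwise product (chi_6 * chi_6)(C) = chi_6(C) * chi_6(C):
  {e}: (2)*(2), {r^3}: (2)*(2), {r^1, r^5}: (-1)*(-1), {r^2, r^4}: (-1)*(-1), {s, sr^2, ...}: (0)*(0), {sr, sr^3, ...}: (0)*(0)
so (chi_6 * chi_6) takes values
  {e} -> 4, {r^3} -> 4, {r^1, r^5} -> 1, {r^2, r^4} -> 1, {s, sr^2, ...} -> 0, {sr, sr^3, ...} -> 0.
Now take the inner product of this character with each irreducible chi from the table, <chi_6*chi_6, chi> = (1/12) sum_C |C| (chi_6*chi_6)(C) conj(chi(C)):
  <chi_6*chi_6, chi_1> = (1/12)[1*(4)*conj(1) + 1*(4)*conj(1) + 2*(1)*conj(1) + 2*(1)*conj(1) + 3*(0)*conj(1) + 3*(0)*conj(1)]
      = (1/12)[(4) + (4) + (2) + (2) + (0) + (0)] = 12/12 = 1
  <chi_6*chi_6, chi_2> = (1/12)[1*(4)*conj(1) + 1*(4)*conj(1) + 2*(1)*conj(1) + 2*(1)*conj(1) + 3*(0)*conj(-1) + 3*(0)*conj(-1)]
      = (1/12)[(4) + (4) + (2) + (2) + (0) + (0)] = 12/12 = 1
  <chi_6*chi_6, chi_3> = (1/12)[1*(4)*conj(1) + 1*(4)*conj(-1) + 2*(1)*conj(-1) + 2*(1)*conj(1) + 3*(0)*conj(1) + 3*(0)*conj(-1)]
      = (1/12)[(4) + (-4) + (-2) + (2) + (0) + (0)] = 0/12 = 0
  <chi_6*chi_6, chi_4> = (1/12)[1*(4)*conj(1) + 1*(4)*conj(-1) + 2*(1)*conj(-1) + 2*(1)*conj(1) + 3*(0)*conj(-1) + 3*(0)*conj(1)]
      = (1/12)[(4) + (-4) + (-2) + (2) + (0) + (0)] = 0/12 = 0
  <chi_6*chi_6, chi_5> = (1/12)[1*(4)*conj(2) + 1*(4)*conj(-2) + 2*(1)*conj(1) + 2*(1)*conj(-1) + 3*(0)*conj(0) + 3*(0)*conj(0)]
      = (1/12)[(8) + (-8) + (2) + (-2) + (0) + (0)] = 0/12 = 0
  <chi_6*chi_6, chi_6> = (1/12)[1*(4)*conj(2) + 1*(4)*conj(2) + 2*(1)*conj(-1) + 2*(1)*conj(-1) + 3*(0)*conj(0) + 3*(0)*conj(0)]
      = (1/12)[(8) + (8) + (-2) + (-2) + (0) + (0)] = 12/12 = 1
Hence the multiplicities are chi_1: 1, chi_2: 1, chi_6: 1. Dimension check: dim(chi_6)*dim(chi_6) = 2*2 = 4 and sum (mult * dim) = 1*1 + 1*1 + 1*2 = 4.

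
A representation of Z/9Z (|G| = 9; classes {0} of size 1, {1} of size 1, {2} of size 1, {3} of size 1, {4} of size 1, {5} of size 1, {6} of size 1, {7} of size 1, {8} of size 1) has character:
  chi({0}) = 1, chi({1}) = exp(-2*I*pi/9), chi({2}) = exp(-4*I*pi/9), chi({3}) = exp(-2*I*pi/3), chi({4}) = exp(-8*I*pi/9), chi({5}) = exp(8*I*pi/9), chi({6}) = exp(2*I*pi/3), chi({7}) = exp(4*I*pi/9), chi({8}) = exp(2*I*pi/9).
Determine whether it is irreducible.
Irreducible: <chi, chi> = 1.

<chi, chi> = (1/|G|) sum_C |C| * |chi(C)|^2 = (1/9)[1*|1|^2 + 1*|exp(-2*I*pi/9)|^2 + 1*|exp(-4*I*pi/9)|^2 + 1*|exp(-2*I*pi/3)|^2 + 1*|exp(-8*I*pi/9)|^2 + 1*|exp(8*I*pi/9)|^2 + 1*|exp(2*I*pi/3)|^2 + 1*|exp(4*I*pi/9)|^2 + 1*|exp(2*I*pi/9)|^2]
  = (1/9)[(1) + (1) + (1) + (1) + (1) + (1) + (1) + (1) + (1)] = 9/9 = 1.
(Exp terms are combined using exp(i*s)*conj(exp(i*t)) = exp(i*(s-t)), and sums of them are collapsed using the identity that for every m > 1 the m distinct m-th roots of unity sum to 0, e.g. 1 + exp(2*I*pi/3) + exp(-2*I*pi/3) = 0.)
A character is irreducible iff <chi, chi> = 1, so this representation is irreducible.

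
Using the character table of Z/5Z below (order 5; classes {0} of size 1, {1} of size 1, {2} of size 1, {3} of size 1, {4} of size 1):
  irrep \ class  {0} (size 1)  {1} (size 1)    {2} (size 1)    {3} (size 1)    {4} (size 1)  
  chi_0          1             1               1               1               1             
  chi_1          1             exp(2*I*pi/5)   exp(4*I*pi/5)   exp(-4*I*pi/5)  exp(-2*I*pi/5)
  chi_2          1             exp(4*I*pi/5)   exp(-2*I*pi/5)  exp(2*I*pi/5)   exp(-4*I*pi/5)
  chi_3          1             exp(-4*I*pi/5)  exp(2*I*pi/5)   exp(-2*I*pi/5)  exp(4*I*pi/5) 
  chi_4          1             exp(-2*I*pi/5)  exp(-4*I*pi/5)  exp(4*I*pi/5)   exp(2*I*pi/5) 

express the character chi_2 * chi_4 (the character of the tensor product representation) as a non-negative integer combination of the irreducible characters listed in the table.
chi_2 tensor chi_4 = chi_1 (all other irreducibles have multiplicity 0).

The character of a tensor product is the pointwise product (chi_2 * chi_4)(C) = chi_2(C) * chi_4(C):
  {0}: (1)*(1), {1}: (exp(4*I*pi/5))*(exp(-2*I*pi/5)), {2}: (exp(-2*I*pi/5))*(exp(-4*I*pi/5)), {3}: (exp(2*I*pi/5))*(exp(4*I*pi/5)), {4}: (exp(-4*I*pi/5))*(exp(2*I*pi/5))
so (chi_2 * chi_4) takes values
  {0} -> 1, {1} -> exp(2*I*pi/5), {2} -> exp(4*I*pi/5), {3} -> exp(-4*I*pi/5), {4} -> exp(-2*I*pi/5).
Now take the inner product of this character with each irreducible chi from the table, <chi_2*chi_4, chi> = (1/5) sum_C |C| (chi_2*chi_4)(C) conj(chi(C)):
  <chi_2*chi_4, chi_0> = (1/5)[1*(1)*conj(1) + 1*(exp(2*I*pi/5))*conj(1) + 1*(exp(4*I*pi/5))*conj(1) + 1*(exp(-4*I*pi/5))*conj(1) + 1*(exp(-2*I*pi/5))*conj(1)]
      = (1/5)[(1) + (exp(2*I*pi/5)) + (exp(4*I*pi/5)) + (exp(-4*I*pi/5)) + (exp(-2*I*pi/5))] = 0/5 = 0
  <chi_2*chi_4, chi_1> = (1/5)[1*(1)*conj(1) + 1*(exp(2*I*pi/5))*conj(exp(2*I*pi/5)) + 1*(exp(4*I*pi/5))*conj(exp(4*I*pi/5)) + 1*(exp(-4*I*pi/5))*conj(exp(-4*I*pi/5)) + 1*(exp(-2*I*pi/5))*conj(exp(-2*I*pi/5))]
      = (1/5)[(1) + (1) + (1) + (1) + (1)] = 5/5 = 1
  <chi_2*chi_4, chi_2> = (1/5)[1*(1)*conj(1) + 1*(exp(2*I*pi/5))*conj(exp(4*I*pi/5)) + 1*(exp(4*I*pi/5))*conj(exp(-2*I*pi/5)) + 1*(exp(-4*I*pi/5))*conj(exp(2*I*pi/5)) + 1*(exp(-2*I*pi/5))*conj(exp(-4*I*pi/5))]
      = (1/5)[(1) + (exp(-2*I*pi/5)) + (exp(-4*I*pi/5)) + (exp(4*I*pi/5)) + (exp(2*I*pi/5))] = 0/5 = 0
  <chi_2*chi_4, chi_3> = (1/5)[1*(1)*conj(1) + 1*(exp(2*I*pi/5))*conj(exp(-4*I*pi/5)) + 1*(exp(4*I*pi/5))*conj(exp(2*I*pi/5)) + 1*(exp(-4*I*pi/5))*conj(exp(-2*I*pi/5)) + 1*(exp(-2*I*pi/5))*conj(exp(4*I*pi/5))]
      = (1/5)[(1) + (exp(-4*I*pi/5)) + (exp(2*I*pi/5)) + (exp(-2*I*pi/5)) + (exp(4*I*pi/5))] = 0/5 = 0
  <chi_2*chi_4, chi_4> = (1/5)[1*(1)*conj(1) + 1*(exp(2*I*pi/5))*conj(exp(-2*I*pi/5)) + 1*(exp(4*I*pi/5))*conj(exp(-4*I*pi/5)) + 1*(exp(-4*I*pi/5))*conj(exp(4*I*pi/5)) + 1*(exp(-2*I*pi/5))*conj(exp(2*I*pi/5))]
      = (1/5)[(1) + (exp(4*I*pi/5)) + (exp(-2*I*pi/5)) + (exp(2*I*pi/5)) + (exp(-4*I*pi/5))] = 0/5 = 0
(Exp terms are combined using exp(i*s)*conj(exp(i*t)) = exp(i*(s-t)), and sums of them are collapsed using the identity that for every m > 1 the m distinct m-th roots of unity sum to 0, e.g. 1 + exp(2*I*pi/3) + exp(-2*I*pi/3) = 0.)
Hence the multiplicities are chi_1: 1. Dimension check: dim(chi_2)*dim(chi_4) = 1*1 = 1 and sum (mult * dim) = 1*1 = 1.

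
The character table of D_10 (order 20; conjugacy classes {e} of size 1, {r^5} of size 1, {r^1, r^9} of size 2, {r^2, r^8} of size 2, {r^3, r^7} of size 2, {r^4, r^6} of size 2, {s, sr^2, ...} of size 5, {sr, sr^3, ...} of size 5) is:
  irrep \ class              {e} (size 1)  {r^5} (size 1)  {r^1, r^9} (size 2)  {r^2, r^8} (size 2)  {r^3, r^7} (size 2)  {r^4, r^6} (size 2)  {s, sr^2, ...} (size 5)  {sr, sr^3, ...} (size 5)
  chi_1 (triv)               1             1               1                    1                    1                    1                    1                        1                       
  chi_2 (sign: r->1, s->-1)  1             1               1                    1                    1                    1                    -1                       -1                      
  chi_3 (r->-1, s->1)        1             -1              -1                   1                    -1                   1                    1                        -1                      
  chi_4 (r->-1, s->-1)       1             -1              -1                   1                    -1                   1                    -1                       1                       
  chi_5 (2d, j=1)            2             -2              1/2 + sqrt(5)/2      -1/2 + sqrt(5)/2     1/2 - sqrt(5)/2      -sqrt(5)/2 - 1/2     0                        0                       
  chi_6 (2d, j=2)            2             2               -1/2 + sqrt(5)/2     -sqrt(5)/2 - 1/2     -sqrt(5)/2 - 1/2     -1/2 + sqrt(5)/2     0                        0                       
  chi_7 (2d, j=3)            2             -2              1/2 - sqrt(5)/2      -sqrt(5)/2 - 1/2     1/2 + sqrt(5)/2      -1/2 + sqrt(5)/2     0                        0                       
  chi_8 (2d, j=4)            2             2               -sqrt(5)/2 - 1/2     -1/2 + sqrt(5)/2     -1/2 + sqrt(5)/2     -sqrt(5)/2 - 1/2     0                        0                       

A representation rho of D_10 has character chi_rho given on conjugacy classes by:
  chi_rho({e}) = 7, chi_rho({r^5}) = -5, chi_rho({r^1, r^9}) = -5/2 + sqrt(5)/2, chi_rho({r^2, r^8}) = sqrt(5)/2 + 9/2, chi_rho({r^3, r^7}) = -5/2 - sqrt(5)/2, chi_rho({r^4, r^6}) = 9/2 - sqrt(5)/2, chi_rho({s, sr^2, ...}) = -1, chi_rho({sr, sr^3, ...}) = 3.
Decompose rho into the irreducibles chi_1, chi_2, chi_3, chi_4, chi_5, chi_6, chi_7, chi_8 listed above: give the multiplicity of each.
Multiplicities: chi_1: 1, chi_2: 0, chi_3: 1, chi_4: 3, chi_5: 1, chi_6: 0, chi_7: 0, chi_8: 0.

Use <chi_rho, chi> = (1/|G|) sum_C |C| * chi_rho(C) * conj(chi(C)) with |G| = 20 for each irreducible chi in the table:
  <chi_rho, chi_1> = (1/20)[1*(7)*conj(1) + 1*(-5)*conj(1) + 2*(-5/2 + sqrt(5)/2)*conj(1) + 2*(sqrt(5)/2 + 9/2)*conj(1) + 2*(-5/2 - sqrt(5)/2)*conj(1) + 2*(9/2 - sqrt(5)/2)*conj(1) + 5*(-1)*conj(1) + 5*(3)*conj(1)]
      = (1/20)[(7) + (-5) + (-5 + sqrt(5)) + (sqrt(5) + 9) + (-5 - sqrt(5)) + (9 - sqrt(5)) + (-5) + (15)] = 20/20 = 1
  <chi_rho, chi_2> = (1/20)[1*(7)*conj(1) + 1*(-5)*conj(1) + 2*(-5/2 + sqrt(5)/2)*conj(1) + 2*(sqrt(5)/2 + 9/2)*conj(1) + 2*(-5/2 - sqrt(5)/2)*conj(1) + 2*(9/2 - sqrt(5)/2)*conj(1) + 5*(-1)*conj(-1) + 5*(3)*conj(-1)]
      = (1/20)[(7) + (-5) + (-5 + sqrt(5)) + (sqrt(5) + 9) + (-5 - sqrt(5)) + (9 - sqrt(5)) + (5) + (-15)] = 0/20 = 0
  <chi_rho, chi_3> = (1/20)[1*(7)*conj(1) + 1*(-5)*conj(-1) + 2*(-5/2 + sqrt(5)/2)*conj(-1) + 2*(sqrt(5)/2 + 9/2)*conj(1) + 2*(-5/2 - sqrt(5)/2)*conj(-1) + 2*(9/2 - sqrt(5)/2)*conj(1) + 5*(-1)*conj(1) + 5*(3)*conj(-1)]
      = (1/20)[(7) + (5) + (5 - sqrt(5)) + (sqrt(5) + 9) + (sqrt(5) + 5) + (9 - sqrt(5)) + (-5) + (-15)] = 20/20 = 1
  <chi_rho, chi_4> = (1/20)[1*(7)*conj(1) + 1*(-5)*conj(-1) + 2*(-5/2 + sqrt(5)/2)*conj(-1) + 2*(sqrt(5)/2 + 9/2)*conj(1) + 2*(-5/2 - sqrt(5)/2)*conj(-1) + 2*(9/2 - sqrt(5)/2)*conj(1) + 5*(-1)*conj(-1) + 5*(3)*conj(1)]
      = (1/20)[(7) + (5) + (5 - sqrt(5)) + (sqrt(5) + 9) + (sqrt(5) + 5) + (9 - sqrt(5)) + (5) + (15)] = 60/20 = 3
  <chi_rho, chi_5> = (1/20)[1*(7)*conj(2) + 1*(-5)*conj(-2) + 2*(-5/2 + sqrt(5)/2)*conj(1/2 + sqrt(5)/2) + 2*(sqrt(5)/2 + 9/2)*conj(-1/2 + sqrt(5)/2) + 2*(-5/2 - sqrt(5)/2)*conj(1/2 - sqrt(5)/2) + 2*(9/2 - sqrt(5)/2)*conj(-sqrt(5)/2 - 1/2) + 5*(-1)*conj(0) + 5*(3)*conj(0)]
      = (1/20)[(14) + (10) + (-2*sqrt(5)) + (-2 + 4*sqrt(5)) + (2*sqrt(5)) + (-4*sqrt(5) - 2) + (0) + (0)] = 20/20 = 1
  <chi_rho, chi_6> = (1/20)[1*(7)*conj(2) + 1*(-5)*conj(2) + 2*(-5/2 + sqrt(5)/2)*conj(-1/2 + sqrt(5)/2) + 2*(sqrt(5)/2 + 9/2)*conj(-sqrt(5)/2 - 1/2) + 2*(-5/2 - sqrt(5)/2)*conj(-sqrt(5)/2 - 1/2) + 2*(9/2 - sqrt(5)/2)*conj(-1/2 + sqrt(5)/2) + 5*(-1)*conj(0) + 5*(3)*conj(0)]
      = (1/20)[(14) + (-10) + (5 - 3*sqrt(5)) + (-5*sqrt(5) - 7) + (5 + 3*sqrt(5)) + (-7 + 5*sqrt(5)) + (0) + (0)] = 0/20 = 0
  <chi_rho, chi_7> = (1/20)[1*(7)*conj(2) + 1*(-5)*conj(-2) + 2*(-5/2 + sqrt(5)/2)*conj(1/2 - sqrt(5)/2) + 2*(sqrt(5)/2 + 9/2)*conj(-sqrt(5)/2 - 1/2) + 2*(-5/2 - sqrt(5)/2)*conj(1/2 + sqrt(5)/2) + 2*(9/2 - sqrt(5)/2)*conj(-1/2 + sqrt(5)/2) + 5*(-1)*conj(0) + 5*(3)*conj(0)]
      = (1/20)[(14) + (10) + (-5 + 3*sqrt(5)) + (-5*sqrt(5) - 7) + (-3*sqrt(5) - 5) + (-7 + 5*sqrt(5)) + (0) + (0)] = 0/20 = 0
  <chi_rho, chi_8> = (1/20)[1*(7)*conj(2) + 1*(-5)*conj(2) + 2*(-5/2 + sqrt(5)/2)*conj(-sqrt(5)/2 - 1/2) + 2*(sqrt(5)/2 + 9/2)*conj(-1/2 + sqrt(5)/2) + 2*(-5/2 - sqrt(5)/2)*conj(-1/2 + sqrt(5)/2) + 2*(9/2 - sqrt(5)/2)*conj(-sqrt(5)/2 - 1/2) + 5*(-1)*conj(0) + 5*(3)*conj(0)]
      = (1/20)[(14) + (-10) + (2*sqrt(5)) + (-2 + 4*sqrt(5)) + (-2*sqrt(5)) + (-4*sqrt(5) - 2) + (0) + (0)] = 0/20 = 0
Dimension check: dim(rho) = sum (mult * dim) = 1*1 + 0*1 + 1*1 + 3*1 + 1*2 + 0*2 + 0*2 + 0*2 = 7 = chi_rho(e) = 7.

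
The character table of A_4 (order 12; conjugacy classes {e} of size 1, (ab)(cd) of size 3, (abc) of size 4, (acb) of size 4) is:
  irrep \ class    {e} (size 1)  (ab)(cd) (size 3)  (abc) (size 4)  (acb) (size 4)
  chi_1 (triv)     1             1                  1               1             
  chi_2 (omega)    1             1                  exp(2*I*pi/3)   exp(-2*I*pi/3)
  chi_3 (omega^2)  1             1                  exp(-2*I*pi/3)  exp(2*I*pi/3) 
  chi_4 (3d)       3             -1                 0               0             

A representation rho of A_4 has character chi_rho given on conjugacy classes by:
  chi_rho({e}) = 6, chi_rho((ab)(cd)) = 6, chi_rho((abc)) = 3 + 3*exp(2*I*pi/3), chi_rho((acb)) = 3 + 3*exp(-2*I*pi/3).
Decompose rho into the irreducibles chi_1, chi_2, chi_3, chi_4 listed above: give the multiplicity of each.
Multiplicities: chi_1: 3, chi_2: 3, chi_3: 0, chi_4: 0.

Use <chi_rho, chi> = (1/|G|) sum_C |C| * chi_rho(C) * conj(chi(C)) with |G| = 12 for each irreducible chi in the table:
  <chi_rho, chi_1> = (1/12)[1*(6)*conj(1) + 3*(6)*conj(1) + 4*(3 + 3*exp(2*I*pi/3))*conj(1) + 4*(3 + 3*exp(-2*I*pi/3))*conj(1)]
      = (1/12)[(6) + (18) + (12 + 12*exp(2*I*pi/3)) + (12 + 12*exp(-2*I*pi/3))] = 36/12 = 3
  <chi_rho, chi_2> = (1/12)[1*(6)*conj(1) + 3*(6)*conj(1) + 4*(3 + 3*exp(2*I*pi/3))*conj(exp(2*I*pi/3)) + 4*(3 + 3*exp(-2*I*pi/3))*conj(exp(-2*I*pi/3))]
      = (1/12)[(6) + (18) + (12 + 12*exp(-2*I*pi/3)) + (12 + 12*exp(2*I*pi/3))] = 36/12 = 3
  <chi_rho, chi_3> = (1/12)[1*(6)*conj(1) + 3*(6)*conj(1) + 4*(3 + 3*exp(2*I*pi/3))*conj(exp(-2*I*pi/3)) + 4*(3 + 3*exp(-2*I*pi/3))*conj(exp(2*I*pi/3))]
      = (1/12)[(6) + (18) + (-12) + (-12)] = 0/12 = 0
  <chi_rho, chi_4> = (1/12)[1*(6)*conj(3) + 3*(6)*conj(-1) + 4*(3 + 3*exp(2*I*pi/3))*conj(0) + 4*(3 + 3*exp(-2*I*pi/3))*conj(0)]
      = (1/12)[(18) + (-18) + (0) + (0)] = 0/12 = 0
(Exp terms are combined using exp(i*s)*conj(exp(i*t)) = exp(i*(s-t)), and sums of them are collapsed using the identity that for every m > 1 the m distinct m-th roots of unity sum to 0, e.g. 1 + exp(2*I*pi/3) + exp(-2*I*pi/3) = 0.)
Dimension check: dim(rho) = sum (mult * dim) = 3*1 + 3*1 + 0*1 + 0*3 = 6 = chi_rho(e) = 6.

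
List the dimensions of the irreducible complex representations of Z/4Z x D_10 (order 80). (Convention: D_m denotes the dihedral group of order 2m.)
Dimensions: 1, 1, 1, 1, 1, 1, 1, 1, 1, 1, 1, 1, 1, 1, 1, 1, 2, 2, 2, 2, 2, 2, 2, 2, 2, 2, 2, 2, 2, 2, 2, 2

Justification: There are 32 irreducibles (= number of conjugacy classes). Their dimensions d_i satisfy sum d_i^2 = |G| = 80: 1 + 1 + 1 + 1 + 1 + 1 + 1 + 1 + 1 + 1 + 1 + 1 + 1 + 1 + 1 + 1 + 4 + 4 + 4 + 4 + 4 + 4 + 4 + 4 + 4 + 4 + 4 + 4 + 4 + 4 + 4 + 4 = 80. (For the product with Z/4Z: each of the 4 1-dim characters of Z/4Z tensors with each irrep of D_10, giving 4 copies of each D_10-dimension.)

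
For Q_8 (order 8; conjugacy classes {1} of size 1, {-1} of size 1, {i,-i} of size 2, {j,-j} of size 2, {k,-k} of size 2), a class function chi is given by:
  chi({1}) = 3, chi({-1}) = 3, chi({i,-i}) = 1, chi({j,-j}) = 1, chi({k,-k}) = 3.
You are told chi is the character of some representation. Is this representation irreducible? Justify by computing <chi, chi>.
Not irreducible (reducible): <chi, chi> = 5 > 1.

Explanation: <chi, chi> = (1/|G|) sum_C |C| * |chi(C)|^2 = (1/8)[1*|3|^2 + 1*|3|^2 + 2*|1|^2 + 2*|1|^2 + 2*|3|^2]
  = (1/8)[(9) + (9) + (2) + (2) + (18)] = 40/8 = 5.
A character is irreducible iff <chi, chi> = 1, so this representation is reducible.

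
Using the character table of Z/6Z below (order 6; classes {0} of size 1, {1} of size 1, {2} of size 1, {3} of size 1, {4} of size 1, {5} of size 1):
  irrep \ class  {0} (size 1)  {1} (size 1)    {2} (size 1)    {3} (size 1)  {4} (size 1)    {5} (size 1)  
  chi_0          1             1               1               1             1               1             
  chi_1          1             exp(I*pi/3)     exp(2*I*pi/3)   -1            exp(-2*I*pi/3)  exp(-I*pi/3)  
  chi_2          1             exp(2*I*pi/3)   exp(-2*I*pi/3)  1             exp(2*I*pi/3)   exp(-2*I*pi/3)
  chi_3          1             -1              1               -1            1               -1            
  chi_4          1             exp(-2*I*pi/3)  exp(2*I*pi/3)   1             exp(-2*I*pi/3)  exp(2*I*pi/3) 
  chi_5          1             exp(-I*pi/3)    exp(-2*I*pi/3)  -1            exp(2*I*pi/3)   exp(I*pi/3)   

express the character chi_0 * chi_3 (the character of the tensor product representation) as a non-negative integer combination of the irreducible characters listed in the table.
chi_0 tensor chi_3 = chi_3 (all other irreducibles have multiplicity 0).

The character of a tensor product is the pointwise product (chi_0 * chi_3)(C) = chi_0(C) * chi_3(C):
  {0}: (1)*(1), {1}: (1)*(-1), {2}: (1)*(1), {3}: (1)*(-1), {4}: (1)*(1), {5}: (1)*(-1)
so (chi_0 * chi_3) takes values
  {0} -> 1, {1} -> -1, {2} -> 1, {3} -> -1, {4} -> 1, {5} -> -1.
Now take the inner product of this character with each irreducible chi from the table, <chi_0*chi_3, chi> = (1/6) sum_C |C| (chi_0*chi_3)(C) conj(chi(C)):
  <chi_0*chi_3, chi_0> = (1/6)[1*(1)*conj(1) + 1*(-1)*conj(1) + 1*(1)*conj(1) + 1*(-1)*conj(1) + 1*(1)*conj(1) + 1*(-1)*conj(1)]
      = (1/6)[(1) + (-1) + (1) + (-1) + (1) + (-1)] = 0/6 = 0
  <chi_0*chi_3, chi_1> = (1/6)[1*(1)*conj(1) + 1*(-1)*conj(exp(I*pi/3)) + 1*(1)*conj(exp(2*I*pi/3)) + 1*(-1)*conj(-1) + 1*(1)*conj(exp(-2*I*pi/3)) + 1*(-1)*conj(exp(-I*pi/3))]
      = (1/6)[(1) + (-exp(-I*pi/3)) + (exp(-2*I*pi/3)) + (1) + (exp(2*I*pi/3)) + (-exp(I*pi/3))] = 0/6 = 0
  <chi_0*chi_3, chi_2> = (1/6)[1*(1)*conj(1) + 1*(-1)*conj(exp(2*I*pi/3)) + 1*(1)*conj(exp(-2*I*pi/3)) + 1*(-1)*conj(1) + 1*(1)*conj(exp(2*I*pi/3)) + 1*(-1)*conj(exp(-2*I*pi/3))]
      = (1/6)[(1) + (-exp(-2*I*pi/3)) + (exp(2*I*pi/3)) + (-1) + (exp(-2*I*pi/3)) + (-exp(2*I*pi/3))] = 0/6 = 0
  <chi_0*chi_3, chi_3> = (1/6)[1*(1)*conj(1) + 1*(-1)*conj(-1) + 1*(1)*conj(1) + 1*(-1)*conj(-1) + 1*(1)*conj(1) + 1*(-1)*conj(-1)]
      = (1/6)[(1) + (1) + (1) + (1) + (1) + (1)] = 6/6 = 1
  <chi_0*chi_3, chi_4> = (1/6)[1*(1)*conj(1) + 1*(-1)*conj(exp(-2*I*pi/3)) + 1*(1)*conj(exp(2*I*pi/3)) + 1*(-1)*conj(1) + 1*(1)*conj(exp(-2*I*pi/3)) + 1*(-1)*conj(exp(2*I*pi/3))]
      = (1/6)[(1) + (-exp(2*I*pi/3)) + (exp(-2*I*pi/3)) + (-1) + (exp(2*I*pi/3)) + (-exp(-2*I*pi/3))] = 0/6 = 0
  <chi_0*chi_3, chi_5> = (1/6)[1*(1)*conj(1) + 1*(-1)*conj(exp(-I*pi/3)) + 1*(1)*conj(exp(-2*I*pi/3)) + 1*(-1)*conj(-1) + 1*(1)*conj(exp(2*I*pi/3)) + 1*(-1)*conj(exp(I*pi/3))]
      = (1/6)[(1) + (-exp(I*pi/3)) + (exp(2*I*pi/3)) + (1) + (exp(-2*I*pi/3)) + (-exp(-I*pi/3))] = 0/6 = 0
(Exp terms are combined using exp(i*s)*conj(exp(i*t)) = exp(i*(s-t)), and sums of them are collapsed using the identity that for every m > 1 the m distinct m-th roots of unity sum to 0, e.g. 1 + exp(2*I*pi/3) + exp(-2*I*pi/3) = 0.)
Hence the multiplicities are chi_3: 1. Dimension check: dim(chi_0)*dim(chi_3) = 1*1 = 1 and sum (mult * dim) = 1*1 = 1.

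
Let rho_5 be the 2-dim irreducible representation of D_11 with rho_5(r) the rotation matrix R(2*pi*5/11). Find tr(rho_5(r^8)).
chi_{rho_5}(r^8) = 2*cos(2*pi*5*8/11) = -2*cos(3*pi/11)

Argument: rho_5(r^8) is rotation by angle 2*pi*5*8/11, whose trace is 2*cos(2*pi*5*8/11) = -2*cos(3*pi/11).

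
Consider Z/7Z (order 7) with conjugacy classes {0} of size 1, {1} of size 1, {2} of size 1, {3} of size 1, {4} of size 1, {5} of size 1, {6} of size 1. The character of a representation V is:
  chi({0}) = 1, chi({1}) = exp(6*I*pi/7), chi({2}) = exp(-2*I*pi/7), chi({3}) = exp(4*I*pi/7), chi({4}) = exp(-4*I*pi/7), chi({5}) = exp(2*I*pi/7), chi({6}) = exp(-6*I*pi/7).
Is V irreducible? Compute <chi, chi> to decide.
Irreducible: <chi, chi> = 1.

Solution. <chi, chi> = (1/|G|) sum_C |C| * |chi(C)|^2 = (1/7)[1*|1|^2 + 1*|exp(6*I*pi/7)|^2 + 1*|exp(-2*I*pi/7)|^2 + 1*|exp(4*I*pi/7)|^2 + 1*|exp(-4*I*pi/7)|^2 + 1*|exp(2*I*pi/7)|^2 + 1*|exp(-6*I*pi/7)|^2]
  = (1/7)[(1) + (1) + (1) + (1) + (1) + (1) + (1)] = 7/7 = 1.
(Exp terms are combined using exp(i*s)*conj(exp(i*t)) = exp(i*(s-t)), and sums of them are collapsed using the identity that for every m > 1 the m distinct m-th roots of unity sum to 0, e.g. 1 + exp(2*I*pi/3) + exp(-2*I*pi/3) = 0.)
A character is irreducible iff <chi, chi> = 1, so this representation is irreducible.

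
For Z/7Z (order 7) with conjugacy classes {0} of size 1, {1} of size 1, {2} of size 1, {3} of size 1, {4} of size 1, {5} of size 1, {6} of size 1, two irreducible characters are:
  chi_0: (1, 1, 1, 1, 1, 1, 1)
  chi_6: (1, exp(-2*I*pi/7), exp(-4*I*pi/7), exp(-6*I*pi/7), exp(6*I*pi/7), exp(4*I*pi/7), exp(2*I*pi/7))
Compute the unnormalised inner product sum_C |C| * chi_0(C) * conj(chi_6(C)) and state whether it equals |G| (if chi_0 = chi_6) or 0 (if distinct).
Sum = 0; so <chi_0, chi_6> = 0 (distinct irreducibles are orthogonal).

Derivation: Compute term by term over conjugacy classes (|C| * chi_0(C) * conj(chi_6(C))):
  1*(1)*conj(1) + 1*(1)*conj(exp(-2*I*pi/7)) + 1*(1)*conj(exp(-4*I*pi/7)) + 1*(1)*conj(exp(-6*I*pi/7)) + 1*(1)*conj(exp(6*I*pi/7)) + 1*(1)*conj(exp(4*I*pi/7)) + 1*(1)*conj(exp(2*I*pi/7))
  = (1) + (exp(2*I*pi/7)) + (exp(4*I*pi/7)) + (exp(6*I*pi/7)) + (exp(-6*I*pi/7)) + (exp(-4*I*pi/7)) + (exp(-2*I*pi/7))
  = 0.
(Exp terms are combined using exp(i*s)*conj(exp(i*t)) = exp(i*(s-t)), and sums of them are collapsed using the identity that for every m > 1 the m distinct m-th roots of unity sum to 0, e.g. 1 + exp(2*I*pi/3) + exp(-2*I*pi/3) = 0.)
Dividing by |G| = 7 gives 0/7 = 0, matching the row-orthogonality relation <chi_0, chi_6> = [chi_0 = chi_6].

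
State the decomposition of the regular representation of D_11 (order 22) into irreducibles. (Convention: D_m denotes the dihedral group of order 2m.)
Each irreducible V_i of dimension d_i appears with multiplicity d_i, i.e. rho_reg = (direct sum over all irreducibles V_i) d_i V_i. The irreducible dimensions for D_11 are 1, 1, 2, 2, 2, 2, 2: 2 irreducibles of dimension 1, each with multiplicity 1; 5 irreducibles of dimension 2, each with multiplicity 2. Total dimension 2*1*1 + 5*2*2 = 22 = |G|.

Details: General theorem: in the regular representation of a finite group G, each irreducible appears with multiplicity equal to its dimension. Check: dim(rho_reg) = sum d_i^2 = 1 + 1 + 4 + 4 + 4 + 4 + 4 = 22 = |G|.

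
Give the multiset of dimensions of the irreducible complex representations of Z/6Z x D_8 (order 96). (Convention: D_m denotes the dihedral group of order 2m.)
Dimensions: 1, 1, 1, 1, 1, 1, 1, 1, 1, 1, 1, 1, 1, 1, 1, 1, 1, 1, 1, 1, 1, 1, 1, 1, 2, 2, 2, 2, 2, 2, 2, 2, 2, 2, 2, 2, 2, 2, 2, 2, 2, 2

Reasoning: There are 42 irreducibles (= number of conjugacy classes). Their dimensions d_i satisfy sum d_i^2 = |G| = 96: 1 + 1 + 1 + 1 + 1 + 1 + 1 + 1 + 1 + 1 + 1 + 1 + 1 + 1 + 1 + 1 + 1 + 1 + 1 + 1 + 1 + 1 + 1 + 1 + 4 + 4 + 4 + 4 + 4 + 4 + 4 + 4 + 4 + 4 + 4 + 4 + 4 + 4 + 4 + 4 + 4 + 4 = 96. (For the product with Z/6Z: each of the 6 1-dim characters of Z/6Z tensors with each irrep of D_8, giving 6 copies of each D_8-dimension.)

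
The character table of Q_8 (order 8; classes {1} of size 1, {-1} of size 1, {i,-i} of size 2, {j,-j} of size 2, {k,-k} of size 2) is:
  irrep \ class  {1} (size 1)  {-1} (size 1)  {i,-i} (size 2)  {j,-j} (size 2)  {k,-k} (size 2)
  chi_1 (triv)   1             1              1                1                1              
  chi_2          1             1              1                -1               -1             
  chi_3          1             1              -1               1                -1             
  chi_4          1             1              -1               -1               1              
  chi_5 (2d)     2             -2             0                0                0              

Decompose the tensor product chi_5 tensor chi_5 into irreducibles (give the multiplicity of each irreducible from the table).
chi_5 tensor chi_5 = chi_1 + chi_2 + chi_3 + chi_4 (all other irreducibles have multiplicity 0).

Solution. The character of a tensor product is the pointwise product (chi_5 * chi_5)(C) = chi_5(C) * chi_5(C):
  {1}: (2)*(2), {-1}: (-2)*(-2), {i,-i}: (0)*(0), {j,-j}: (0)*(0), {k,-k}: (0)*(0)
so (chi_5 * chi_5) takes values
  {1} -> 4, {-1} -> 4, {i,-i} -> 0, {j,-j} -> 0, {k,-k} -> 0.
Now take the inner product of this character with each irreducible chi from the table, <chi_5*chi_5, chi> = (1/8) sum_C |C| (chi_5*chi_5)(C) conj(chi(C)):
  <chi_5*chi_5, chi_1> = (1/8)[1*(4)*conj(1) + 1*(4)*conj(1) + 2*(0)*conj(1) + 2*(0)*conj(1) + 2*(0)*conj(1)]
      = (1/8)[(4) + (4) + (0) + (0) + (0)] = 8/8 = 1
  <chi_5*chi_5, chi_2> = (1/8)[1*(4)*conj(1) + 1*(4)*conj(1) + 2*(0)*conj(1) + 2*(0)*conj(-1) + 2*(0)*conj(-1)]
      = (1/8)[(4) + (4) + (0) + (0) + (0)] = 8/8 = 1
  <chi_5*chi_5, chi_3> = (1/8)[1*(4)*conj(1) + 1*(4)*conj(1) + 2*(0)*conj(-1) + 2*(0)*conj(1) + 2*(0)*conj(-1)]
      = (1/8)[(4) + (4) + (0) + (0) + (0)] = 8/8 = 1
  <chi_5*chi_5, chi_4> = (1/8)[1*(4)*conj(1) + 1*(4)*conj(1) + 2*(0)*conj(-1) + 2*(0)*conj(-1) + 2*(0)*conj(1)]
      = (1/8)[(4) + (4) + (0) + (0) + (0)] = 8/8 = 1
  <chi_5*chi_5, chi_5> = (1/8)[1*(4)*conj(2) + 1*(4)*conj(-2) + 2*(0)*conj(0) + 2*(0)*conj(0) + 2*(0)*conj(0)]
      = (1/8)[(8) + (-8) + (0) + (0) + (0)] = 0/8 = 0
Hence the multiplicities are chi_1: 1, chi_2: 1, chi_3: 1, chi_4: 1. Dimension check: dim(chi_5)*dim(chi_5) = 2*2 = 4 and sum (mult * dim) = 1*1 + 1*1 + 1*1 + 1*1 = 4.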